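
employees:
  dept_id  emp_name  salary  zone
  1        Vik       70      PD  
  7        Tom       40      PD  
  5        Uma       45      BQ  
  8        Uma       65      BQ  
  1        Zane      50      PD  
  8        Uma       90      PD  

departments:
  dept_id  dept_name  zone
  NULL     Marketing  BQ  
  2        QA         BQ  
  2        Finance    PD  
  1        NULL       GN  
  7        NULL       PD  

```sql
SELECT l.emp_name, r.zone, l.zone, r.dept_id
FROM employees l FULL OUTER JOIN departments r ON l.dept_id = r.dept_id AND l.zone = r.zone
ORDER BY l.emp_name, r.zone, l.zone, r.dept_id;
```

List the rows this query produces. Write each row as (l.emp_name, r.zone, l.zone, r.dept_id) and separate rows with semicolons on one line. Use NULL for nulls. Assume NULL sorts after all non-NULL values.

FULL OUTER JOIN keeps every row from both sides; unmatched rows get NULL for the other side's columns.
Matching on l.dept_id = r.dept_id AND l.zone = r.zone. A NULL in a compared column never satisfies the condition.
- l row (dept_id=1, zone=PD): no match → kept, r columns NULL.
- l row (dept_id=7, zone=PD): matches 1 r row(s) → 1 output row(s).
- l row (dept_id=5, zone=BQ): no match → kept, r columns NULL.
- l row (dept_id=8, zone=BQ): no match → kept, r columns NULL.
- l row (dept_id=1, zone=PD): no match → kept, r columns NULL.
- l row (dept_id=8, zone=PD): no match → kept, r columns NULL.
- plus 4 unmatched r row(s), each kept with NULL l columns.
After projecting and ordering:
l.emp_name | r.zone | l.zone | r.dept_id
Tom | PD | PD | 7
Uma | NULL | BQ | NULL
Uma | NULL | BQ | NULL
Uma | NULL | PD | NULL
Vik | NULL | PD | NULL
Zane | NULL | PD | NULL
NULL | BQ | NULL | 2
NULL | BQ | NULL | NULL
NULL | GN | NULL | 1
NULL | PD | NULL | 2

(Tom, PD, PD, 7); (Uma, NULL, BQ, NULL); (Uma, NULL, BQ, NULL); (Uma, NULL, PD, NULL); (Vik, NULL, PD, NULL); (Zane, NULL, PD, NULL); (NULL, BQ, NULL, 2); (NULL, BQ, NULL, NULL); (NULL, GN, NULL, 1); (NULL, PD, NULL, 2)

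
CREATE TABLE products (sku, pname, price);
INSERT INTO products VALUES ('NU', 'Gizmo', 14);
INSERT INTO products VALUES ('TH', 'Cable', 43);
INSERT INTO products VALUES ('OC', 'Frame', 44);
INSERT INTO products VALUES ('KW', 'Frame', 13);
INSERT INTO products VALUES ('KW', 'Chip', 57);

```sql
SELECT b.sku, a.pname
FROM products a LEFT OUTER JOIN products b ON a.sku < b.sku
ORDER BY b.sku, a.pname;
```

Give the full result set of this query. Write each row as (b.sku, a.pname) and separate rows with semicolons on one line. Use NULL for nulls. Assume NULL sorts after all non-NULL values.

LEFT JOIN keeps every row from `products a`; unmatched rows get NULL for `products b`'s columns.
Matching on a.sku < b.sku.
- a row (sku=NU): matches 2 b row(s) → 2 output row(s).
- a row (sku=TH): no match → kept, b columns NULL.
- a row (sku=OC): matches 1 b row(s) → 1 output row(s).
- a row (sku=KW): matches 3 b row(s) → 3 output row(s).
- a row (sku=KW): matches 3 b row(s) → 3 output row(s).
After projecting and ordering:
b.sku | a.pname
NU | Chip
NU | Frame
OC | Chip
OC | Frame
OC | Gizmo
TH | Chip
TH | Frame
TH | Frame
TH | Gizmo
NULL | Cable

(NU, Chip); (NU, Frame); (OC, Chip); (OC, Frame); (OC, Gizmo); (TH, Chip); (TH, Frame); (TH, Frame); (TH, Gizmo); (NULL, Cable)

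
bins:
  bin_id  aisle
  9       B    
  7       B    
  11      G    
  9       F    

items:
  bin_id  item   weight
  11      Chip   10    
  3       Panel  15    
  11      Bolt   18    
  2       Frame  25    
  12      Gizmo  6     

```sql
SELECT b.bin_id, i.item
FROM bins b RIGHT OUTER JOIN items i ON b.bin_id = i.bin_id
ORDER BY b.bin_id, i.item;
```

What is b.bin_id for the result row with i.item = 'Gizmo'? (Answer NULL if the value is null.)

RIGHT JOIN keeps every row from `items`; unmatched rows get NULL for `bins`'s columns.
Matching on b.bin_id = i.bin_id.
- b row (bin_id=9): no match.
- b row (bin_id=7): no match.
- b row (bin_id=11): matches 2 i row(s) → 2 output row(s).
- b row (bin_id=9): no match.
- plus 3 unmatched i row(s), each kept with NULL b columns.

NULL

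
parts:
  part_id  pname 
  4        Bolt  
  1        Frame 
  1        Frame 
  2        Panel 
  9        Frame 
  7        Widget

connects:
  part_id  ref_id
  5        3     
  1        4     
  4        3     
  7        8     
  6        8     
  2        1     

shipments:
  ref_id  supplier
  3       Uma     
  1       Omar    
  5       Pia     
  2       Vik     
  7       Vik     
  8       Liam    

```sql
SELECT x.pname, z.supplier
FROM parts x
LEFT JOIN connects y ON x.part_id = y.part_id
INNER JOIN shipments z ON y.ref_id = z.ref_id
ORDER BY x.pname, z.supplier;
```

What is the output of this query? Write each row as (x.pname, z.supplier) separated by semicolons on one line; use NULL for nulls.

(Bolt, Uma); (Panel, Omar); (Widget, Liam)

Step 1 — x LEFT JOIN y on part_id → 6 row(s).
Then INNER JOIN `shipments z` on ref_id: keep only rows whose y.ref_id appears in z.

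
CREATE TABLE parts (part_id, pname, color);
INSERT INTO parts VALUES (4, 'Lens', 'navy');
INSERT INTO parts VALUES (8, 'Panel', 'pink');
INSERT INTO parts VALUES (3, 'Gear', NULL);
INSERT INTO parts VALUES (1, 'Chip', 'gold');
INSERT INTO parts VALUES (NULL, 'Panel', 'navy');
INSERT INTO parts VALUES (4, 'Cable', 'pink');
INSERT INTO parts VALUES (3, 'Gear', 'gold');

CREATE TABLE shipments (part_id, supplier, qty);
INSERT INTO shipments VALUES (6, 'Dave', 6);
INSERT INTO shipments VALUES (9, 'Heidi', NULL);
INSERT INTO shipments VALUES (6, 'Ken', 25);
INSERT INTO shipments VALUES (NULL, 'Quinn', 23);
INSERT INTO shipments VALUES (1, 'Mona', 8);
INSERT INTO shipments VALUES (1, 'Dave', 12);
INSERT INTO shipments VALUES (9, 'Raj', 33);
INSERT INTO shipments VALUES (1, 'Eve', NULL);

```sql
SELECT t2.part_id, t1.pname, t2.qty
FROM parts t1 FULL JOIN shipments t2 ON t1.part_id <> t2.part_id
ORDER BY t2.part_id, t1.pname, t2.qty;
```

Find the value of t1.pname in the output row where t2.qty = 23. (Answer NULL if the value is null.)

FULL OUTER JOIN keeps every row from both sides; unmatched rows get NULL for the other side's columns.
Matching on t1.part_id <> t2.part_id. A NULL in a compared column never satisfies the condition.
- t1 row (part_id=4): matches 7 t2 row(s) → 7 output row(s).
- t1 row (part_id=8): matches 7 t2 row(s) → 7 output row(s).
- t1 row (part_id=3): matches 7 t2 row(s) → 7 output row(s).
- t1 row (part_id=1): matches 4 t2 row(s) → 4 output row(s).
- t1 row (part_id=NULL): no match → kept, t2 columns NULL.
- t1 row (part_id=4): matches 7 t2 row(s) → 7 output row(s).
- t1 row (part_id=3): matches 7 t2 row(s) → 7 output row(s).
- 1 t2 row(s) had no t1 match → kept, t1 columns NULL.

NULL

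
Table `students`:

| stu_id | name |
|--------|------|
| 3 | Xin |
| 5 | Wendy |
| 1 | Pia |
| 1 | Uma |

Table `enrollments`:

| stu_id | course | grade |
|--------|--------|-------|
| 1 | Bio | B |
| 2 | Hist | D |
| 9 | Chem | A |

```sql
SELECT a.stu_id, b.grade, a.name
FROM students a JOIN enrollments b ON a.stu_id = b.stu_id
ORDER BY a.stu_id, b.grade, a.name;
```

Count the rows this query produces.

2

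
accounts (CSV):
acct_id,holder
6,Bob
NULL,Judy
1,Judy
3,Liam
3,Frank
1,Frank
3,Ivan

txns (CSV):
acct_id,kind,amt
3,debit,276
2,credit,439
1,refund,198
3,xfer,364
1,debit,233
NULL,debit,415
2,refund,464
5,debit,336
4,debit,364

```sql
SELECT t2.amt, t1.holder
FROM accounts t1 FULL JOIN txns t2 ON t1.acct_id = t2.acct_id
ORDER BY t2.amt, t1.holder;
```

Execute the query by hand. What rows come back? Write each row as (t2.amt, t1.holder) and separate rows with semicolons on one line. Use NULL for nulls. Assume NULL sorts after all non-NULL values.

(198, Frank); (198, Judy); (233, Frank); (233, Judy); (276, Frank); (276, Ivan); (276, Liam); (336, NULL); (364, Frank); (364, Ivan); (364, Liam); (364, NULL); (415, NULL); (439, NULL); (464, NULL); (NULL, Bob); (NULL, Judy)

FULL OUTER JOIN keeps every row from both sides; unmatched rows get NULL for the other side's columns.
Matching on t1.acct_id = t2.acct_id. A NULL in a compared column never satisfies the condition.
Matched pairs: 10; unmatched t1 rows kept: 2; unmatched t2 rows kept: 5.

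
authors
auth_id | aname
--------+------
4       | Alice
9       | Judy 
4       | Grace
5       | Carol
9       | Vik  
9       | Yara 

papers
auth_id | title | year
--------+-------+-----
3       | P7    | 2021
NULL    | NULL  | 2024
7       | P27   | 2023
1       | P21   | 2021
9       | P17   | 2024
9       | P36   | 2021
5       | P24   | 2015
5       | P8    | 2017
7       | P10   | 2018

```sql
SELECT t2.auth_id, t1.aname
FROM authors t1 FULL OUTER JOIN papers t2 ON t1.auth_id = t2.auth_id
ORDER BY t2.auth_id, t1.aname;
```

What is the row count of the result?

FULL OUTER JOIN keeps every row from both sides; unmatched rows get NULL for the other side's columns.
Matching on t1.auth_id = t2.auth_id. A NULL in a compared column never satisfies the condition.
- t1 row (auth_id=4): no match → kept, t2 columns NULL.
- t1 row (auth_id=9): matches 2 t2 row(s) → 2 output row(s).
- t1 row (auth_id=4): no match → kept, t2 columns NULL.
- t1 row (auth_id=5): matches 2 t2 row(s) → 2 output row(s).
- t1 row (auth_id=9): matches 2 t2 row(s) → 2 output row(s).
- t1 row (auth_id=9): matches 2 t2 row(s) → 2 output row(s).
- 5 t2 row(s) had no t1 match → kept, t1 columns NULL.
Total: 8 matched + 7 padded = 15 rows.

15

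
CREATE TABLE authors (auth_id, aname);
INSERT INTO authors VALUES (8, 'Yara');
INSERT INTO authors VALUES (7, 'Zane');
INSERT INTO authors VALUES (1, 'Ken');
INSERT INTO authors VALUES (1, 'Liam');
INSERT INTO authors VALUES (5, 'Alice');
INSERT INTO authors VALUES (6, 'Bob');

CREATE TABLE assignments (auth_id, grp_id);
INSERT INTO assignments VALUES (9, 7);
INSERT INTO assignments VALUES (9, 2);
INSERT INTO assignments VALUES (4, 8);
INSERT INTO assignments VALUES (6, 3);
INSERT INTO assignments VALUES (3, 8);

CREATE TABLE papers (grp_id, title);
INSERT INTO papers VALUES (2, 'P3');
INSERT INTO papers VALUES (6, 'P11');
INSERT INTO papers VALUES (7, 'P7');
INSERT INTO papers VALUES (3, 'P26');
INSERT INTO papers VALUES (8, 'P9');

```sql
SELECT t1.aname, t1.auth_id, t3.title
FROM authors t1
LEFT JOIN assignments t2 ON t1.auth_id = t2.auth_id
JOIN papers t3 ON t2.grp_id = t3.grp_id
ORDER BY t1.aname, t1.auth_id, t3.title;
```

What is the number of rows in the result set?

1

Joins associate left-to-right: authors LEFT JOIN assignments on auth_id gives 6 intermediate row(s).
Then INNER JOIN `papers t3` on grp_id: keep only rows whose t2.grp_id appears in t3.
Result: 1 row(s).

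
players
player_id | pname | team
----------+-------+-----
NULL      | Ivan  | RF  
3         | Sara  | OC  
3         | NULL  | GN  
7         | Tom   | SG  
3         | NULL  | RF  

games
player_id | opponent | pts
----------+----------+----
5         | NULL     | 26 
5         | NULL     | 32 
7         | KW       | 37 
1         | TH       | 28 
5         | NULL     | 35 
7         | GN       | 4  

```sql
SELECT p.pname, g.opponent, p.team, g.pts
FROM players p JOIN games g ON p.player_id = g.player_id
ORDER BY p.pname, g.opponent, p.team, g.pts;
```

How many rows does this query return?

2

INNER JOIN keeps only pairs where the ON condition holds.
Matching on p.player_id = g.player_id. A NULL in a compared column never satisfies the condition.
- p (player_id=NULL) has no partner → excluded.
- p (player_id=3) has no partner → excluded.
- p (player_id=3) has no partner → excluded.
- p (player_id=7) pairs with 2 row(s) of g.
- p (player_id=3) has no partner → excluded.
Total: 2 rows.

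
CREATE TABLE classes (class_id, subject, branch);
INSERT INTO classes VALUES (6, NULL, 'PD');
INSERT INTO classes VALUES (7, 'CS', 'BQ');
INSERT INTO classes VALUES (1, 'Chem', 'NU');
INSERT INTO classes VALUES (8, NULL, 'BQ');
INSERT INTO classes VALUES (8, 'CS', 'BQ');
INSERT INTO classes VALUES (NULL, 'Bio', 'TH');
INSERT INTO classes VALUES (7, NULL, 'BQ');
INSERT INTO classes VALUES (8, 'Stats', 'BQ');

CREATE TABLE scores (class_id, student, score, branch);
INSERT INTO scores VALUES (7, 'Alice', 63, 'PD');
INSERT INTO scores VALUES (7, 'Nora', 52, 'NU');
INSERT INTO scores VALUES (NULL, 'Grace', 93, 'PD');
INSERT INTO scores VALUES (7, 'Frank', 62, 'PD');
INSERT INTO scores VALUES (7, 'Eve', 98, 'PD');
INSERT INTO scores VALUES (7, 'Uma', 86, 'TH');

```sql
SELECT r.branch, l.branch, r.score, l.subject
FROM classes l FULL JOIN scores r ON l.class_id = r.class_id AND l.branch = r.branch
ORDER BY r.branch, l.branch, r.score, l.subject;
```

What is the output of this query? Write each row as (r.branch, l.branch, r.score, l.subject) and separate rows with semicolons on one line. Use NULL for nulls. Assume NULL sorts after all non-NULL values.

(NU, NULL, 52, NULL); (PD, NULL, 62, NULL); (PD, NULL, 63, NULL); (PD, NULL, 93, NULL); (PD, NULL, 98, NULL); (TH, NULL, 86, NULL); (NULL, BQ, NULL, CS); (NULL, BQ, NULL, CS); (NULL, BQ, NULL, Stats); (NULL, BQ, NULL, NULL); (NULL, BQ, NULL, NULL); (NULL, NU, NULL, Chem); (NULL, PD, NULL, NULL); (NULL, TH, NULL, Bio)

FULL OUTER JOIN keeps every row from both sides; unmatched rows get NULL for the other side's columns.
Matching on l.class_id = r.class_id AND l.branch = r.branch. A NULL in a compared column never satisfies the condition.
Matched pairs: 0; unmatched l rows kept: 8; unmatched r rows kept: 6.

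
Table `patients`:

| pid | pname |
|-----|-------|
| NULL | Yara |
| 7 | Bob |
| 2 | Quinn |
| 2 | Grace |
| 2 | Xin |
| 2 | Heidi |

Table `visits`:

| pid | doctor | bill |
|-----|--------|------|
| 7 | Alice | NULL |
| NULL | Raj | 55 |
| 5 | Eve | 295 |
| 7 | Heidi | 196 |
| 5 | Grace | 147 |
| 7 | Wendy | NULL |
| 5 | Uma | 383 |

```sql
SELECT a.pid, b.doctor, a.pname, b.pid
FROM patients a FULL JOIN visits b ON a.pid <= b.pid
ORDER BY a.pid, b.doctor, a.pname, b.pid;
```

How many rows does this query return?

FULL OUTER JOIN keeps every row from both sides; unmatched rows get NULL for the other side's columns.
Matching on a.pid <= b.pid. A NULL in a compared column never satisfies the condition.
- a row (pid=NULL): no match → kept, b columns NULL.
- a row (pid=7): matches 3 b row(s) → 3 output row(s).
- a row (pid=2): matches 6 b row(s) → 6 output row(s).
- a row (pid=2): matches 6 b row(s) → 6 output row(s).
- a row (pid=2): matches 6 b row(s) → 6 output row(s).
- a row (pid=2): matches 6 b row(s) → 6 output row(s).
- plus 1 unmatched b row(s), each kept with NULL a columns.
Total: 27 matched + 2 padded = 29 rows.

29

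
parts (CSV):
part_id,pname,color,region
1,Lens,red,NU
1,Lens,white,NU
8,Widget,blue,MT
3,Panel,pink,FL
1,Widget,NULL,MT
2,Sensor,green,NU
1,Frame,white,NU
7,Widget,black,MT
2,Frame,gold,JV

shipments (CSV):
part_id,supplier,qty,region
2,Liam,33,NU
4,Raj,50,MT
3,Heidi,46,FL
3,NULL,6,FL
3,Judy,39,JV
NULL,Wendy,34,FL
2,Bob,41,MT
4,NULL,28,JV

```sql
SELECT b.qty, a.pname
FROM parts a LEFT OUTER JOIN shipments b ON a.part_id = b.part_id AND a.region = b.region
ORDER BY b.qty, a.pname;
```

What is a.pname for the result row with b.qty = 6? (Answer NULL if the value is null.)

Panel

LEFT JOIN keeps every row from `parts`; unmatched rows get NULL for `shipments`'s columns.
Matching on a.part_id = b.part_id AND a.region = b.region. A NULL in a compared column never satisfies the condition.
Matched pairs: 3; unmatched a rows kept: 7.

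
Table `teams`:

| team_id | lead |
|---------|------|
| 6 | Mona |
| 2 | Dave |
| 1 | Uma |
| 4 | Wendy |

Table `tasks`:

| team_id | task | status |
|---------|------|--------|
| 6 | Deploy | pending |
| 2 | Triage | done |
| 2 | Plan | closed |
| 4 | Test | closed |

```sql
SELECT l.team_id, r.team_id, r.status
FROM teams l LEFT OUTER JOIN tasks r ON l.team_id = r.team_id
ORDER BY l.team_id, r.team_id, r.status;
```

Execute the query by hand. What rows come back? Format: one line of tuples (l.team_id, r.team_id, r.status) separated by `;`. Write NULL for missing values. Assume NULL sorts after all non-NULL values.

(1, NULL, NULL); (2, 2, closed); (2, 2, done); (4, 4, closed); (6, 6, pending)

LEFT JOIN keeps every row from `teams`; unmatched rows get NULL for `tasks`'s columns.
Matching on l.team_id = r.team_id.
- l row (team_id=6): matches 1 r row(s) → 1 output row(s).
- l row (team_id=2): matches 2 r row(s) → 2 output row(s).
- l row (team_id=1): no match → kept, r columns NULL.
- l row (team_id=4): matches 1 r row(s) → 1 output row(s).
After projecting and ordering:
l.team_id | r.team_id | r.status
1 | NULL | NULL
2 | 2 | closed
2 | 2 | done
4 | 4 | closed
6 | 6 | pending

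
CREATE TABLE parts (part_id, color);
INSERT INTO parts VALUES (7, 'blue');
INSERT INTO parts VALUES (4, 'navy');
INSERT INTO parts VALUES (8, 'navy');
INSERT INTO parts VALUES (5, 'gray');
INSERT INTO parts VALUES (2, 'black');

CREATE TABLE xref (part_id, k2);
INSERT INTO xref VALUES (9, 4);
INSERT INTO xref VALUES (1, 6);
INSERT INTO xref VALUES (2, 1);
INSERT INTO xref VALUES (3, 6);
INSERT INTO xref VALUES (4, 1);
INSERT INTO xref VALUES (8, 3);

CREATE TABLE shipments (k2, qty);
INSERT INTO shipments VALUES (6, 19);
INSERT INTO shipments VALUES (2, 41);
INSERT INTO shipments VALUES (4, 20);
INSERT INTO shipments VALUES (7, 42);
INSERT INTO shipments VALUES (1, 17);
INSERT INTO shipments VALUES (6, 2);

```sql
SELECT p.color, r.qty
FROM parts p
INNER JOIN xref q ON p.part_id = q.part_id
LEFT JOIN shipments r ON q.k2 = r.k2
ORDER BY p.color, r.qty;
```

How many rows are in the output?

Step 1 — p INNER JOIN q on part_id → 3 row(s).
Then LEFT JOIN `shipments r` on k2: each of those 3 rows is kept; rows whose q.k2 has no match in r get NULL for r's columns.
Result: 3 row(s).

3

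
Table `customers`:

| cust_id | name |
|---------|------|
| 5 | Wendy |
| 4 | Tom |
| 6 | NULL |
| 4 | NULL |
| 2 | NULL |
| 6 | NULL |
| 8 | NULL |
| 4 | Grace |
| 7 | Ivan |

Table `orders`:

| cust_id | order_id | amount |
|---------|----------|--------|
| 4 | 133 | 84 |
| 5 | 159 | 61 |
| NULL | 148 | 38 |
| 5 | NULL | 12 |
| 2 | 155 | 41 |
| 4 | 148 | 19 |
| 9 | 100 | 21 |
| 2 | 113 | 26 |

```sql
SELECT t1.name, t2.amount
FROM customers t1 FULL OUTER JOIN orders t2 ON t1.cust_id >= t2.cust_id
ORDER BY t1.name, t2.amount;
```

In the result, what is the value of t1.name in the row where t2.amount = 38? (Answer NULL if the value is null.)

NULL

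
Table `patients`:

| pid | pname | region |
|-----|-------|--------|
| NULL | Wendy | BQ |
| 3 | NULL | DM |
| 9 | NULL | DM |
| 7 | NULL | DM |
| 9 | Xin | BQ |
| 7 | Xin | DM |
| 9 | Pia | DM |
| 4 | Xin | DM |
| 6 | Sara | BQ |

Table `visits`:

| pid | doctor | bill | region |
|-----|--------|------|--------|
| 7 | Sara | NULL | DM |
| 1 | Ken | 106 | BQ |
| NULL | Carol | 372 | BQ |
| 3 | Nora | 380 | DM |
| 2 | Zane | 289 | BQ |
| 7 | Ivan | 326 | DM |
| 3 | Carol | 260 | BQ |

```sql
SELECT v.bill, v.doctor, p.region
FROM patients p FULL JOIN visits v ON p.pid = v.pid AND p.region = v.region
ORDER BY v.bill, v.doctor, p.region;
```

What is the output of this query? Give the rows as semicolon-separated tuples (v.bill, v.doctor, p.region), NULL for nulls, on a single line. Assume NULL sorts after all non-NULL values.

FULL OUTER JOIN keeps every row from both sides; unmatched rows get NULL for the other side's columns.
Matching on p.pid = v.pid AND p.region = v.region. A NULL in a compared column never satisfies the condition.
Matched pairs: 5; unmatched p rows kept: 6; unmatched v rows kept: 4.

(106, Ken, NULL); (260, Carol, NULL); (289, Zane, NULL); (326, Ivan, DM); (326, Ivan, DM); (372, Carol, NULL); (380, Nora, DM); (NULL, Sara, DM); (NULL, Sara, DM); (NULL, NULL, BQ); (NULL, NULL, BQ); (NULL, NULL, BQ); (NULL, NULL, DM); (NULL, NULL, DM); (NULL, NULL, DM)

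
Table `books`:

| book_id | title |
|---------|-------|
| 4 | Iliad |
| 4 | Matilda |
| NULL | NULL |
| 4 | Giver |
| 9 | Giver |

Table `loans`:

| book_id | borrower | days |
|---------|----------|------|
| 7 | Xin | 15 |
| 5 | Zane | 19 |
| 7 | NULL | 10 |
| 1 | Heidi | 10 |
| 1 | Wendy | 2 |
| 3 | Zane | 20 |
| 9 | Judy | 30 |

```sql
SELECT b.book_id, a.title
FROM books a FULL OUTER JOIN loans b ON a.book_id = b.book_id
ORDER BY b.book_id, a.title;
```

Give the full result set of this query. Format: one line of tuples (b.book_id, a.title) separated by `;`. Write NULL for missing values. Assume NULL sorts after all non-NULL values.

FULL OUTER JOIN keeps every row from both sides; unmatched rows get NULL for the other side's columns.
Matching on a.book_id = b.book_id. A NULL in a compared column never satisfies the condition.
- a[0] book_id=4 → no match; kept with NULLs on the b side.
- a[1] book_id=4 → no match; kept with NULLs on the b side.
- a[2] book_id=NULL → no match; kept with NULLs on the b side.
- a[3] book_id=4 → no match; kept with NULLs on the b side.
- a[4] book_id=9 → 1 match(es) in b → 1 row(s).
- 6 row(s) from b found no a partner → padded with NULL.

(1, NULL); (1, NULL); (3, NULL); (5, NULL); (7, NULL); (7, NULL); (9, Giver); (NULL, Giver); (NULL, Iliad); (NULL, Matilda); (NULL, NULL)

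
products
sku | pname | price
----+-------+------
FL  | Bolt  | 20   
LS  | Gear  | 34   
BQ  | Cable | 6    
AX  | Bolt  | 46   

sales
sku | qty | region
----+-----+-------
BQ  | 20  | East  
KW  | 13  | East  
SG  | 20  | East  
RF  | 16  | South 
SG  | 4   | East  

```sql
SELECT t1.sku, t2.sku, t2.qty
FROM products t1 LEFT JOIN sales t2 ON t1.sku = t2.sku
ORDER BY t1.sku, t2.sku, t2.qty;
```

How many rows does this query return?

4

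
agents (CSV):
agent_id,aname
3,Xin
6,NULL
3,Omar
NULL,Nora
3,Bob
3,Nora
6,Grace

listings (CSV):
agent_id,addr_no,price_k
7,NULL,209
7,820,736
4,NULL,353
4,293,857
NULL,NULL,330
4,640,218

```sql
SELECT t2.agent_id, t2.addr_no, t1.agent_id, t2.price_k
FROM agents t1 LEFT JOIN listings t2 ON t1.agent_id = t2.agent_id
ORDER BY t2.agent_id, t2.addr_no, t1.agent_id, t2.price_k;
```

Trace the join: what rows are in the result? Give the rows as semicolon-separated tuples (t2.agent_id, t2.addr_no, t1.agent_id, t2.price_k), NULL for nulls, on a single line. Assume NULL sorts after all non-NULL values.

(NULL, NULL, 3, NULL); (NULL, NULL, 3, NULL); (NULL, NULL, 3, NULL); (NULL, NULL, 3, NULL); (NULL, NULL, 6, NULL); (NULL, NULL, 6, NULL); (NULL, NULL, NULL, NULL)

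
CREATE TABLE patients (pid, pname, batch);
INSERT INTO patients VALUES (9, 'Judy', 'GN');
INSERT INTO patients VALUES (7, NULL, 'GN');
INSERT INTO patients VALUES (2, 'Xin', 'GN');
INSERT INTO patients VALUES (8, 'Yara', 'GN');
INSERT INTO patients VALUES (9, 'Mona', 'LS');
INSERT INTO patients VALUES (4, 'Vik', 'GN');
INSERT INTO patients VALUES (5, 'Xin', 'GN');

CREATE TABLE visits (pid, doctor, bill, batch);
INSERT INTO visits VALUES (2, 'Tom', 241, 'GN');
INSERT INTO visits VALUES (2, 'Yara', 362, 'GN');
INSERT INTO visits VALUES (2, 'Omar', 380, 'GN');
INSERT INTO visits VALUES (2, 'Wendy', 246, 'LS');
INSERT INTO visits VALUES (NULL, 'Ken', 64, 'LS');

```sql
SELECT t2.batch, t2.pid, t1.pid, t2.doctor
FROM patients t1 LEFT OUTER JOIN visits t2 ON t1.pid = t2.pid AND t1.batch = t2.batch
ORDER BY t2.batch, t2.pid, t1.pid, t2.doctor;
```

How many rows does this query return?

9

LEFT JOIN keeps every row from `patients`; unmatched rows get NULL for `visits`'s columns.
Matching on t1.pid = t2.pid AND t1.batch = t2.batch. A NULL in a compared column never satisfies the condition.
- pid=9, batch=GN: no t2 row matches, row kept with t2 columns NULL.
- pid=7, batch=GN: no t2 row matches, row kept with t2 columns NULL.
- pid=2, batch=GN: 3 matching t2 row(s), so 3 row(s) emitted.
- pid=8, batch=GN: no t2 row matches, row kept with t2 columns NULL.
- pid=9, batch=LS: no t2 row matches, row kept with t2 columns NULL.
- pid=4, batch=GN: no t2 row matches, row kept with t2 columns NULL.
- pid=5, batch=GN: no t2 row matches, row kept with t2 columns NULL.
Total: 3 matched + 6 padded = 9 rows.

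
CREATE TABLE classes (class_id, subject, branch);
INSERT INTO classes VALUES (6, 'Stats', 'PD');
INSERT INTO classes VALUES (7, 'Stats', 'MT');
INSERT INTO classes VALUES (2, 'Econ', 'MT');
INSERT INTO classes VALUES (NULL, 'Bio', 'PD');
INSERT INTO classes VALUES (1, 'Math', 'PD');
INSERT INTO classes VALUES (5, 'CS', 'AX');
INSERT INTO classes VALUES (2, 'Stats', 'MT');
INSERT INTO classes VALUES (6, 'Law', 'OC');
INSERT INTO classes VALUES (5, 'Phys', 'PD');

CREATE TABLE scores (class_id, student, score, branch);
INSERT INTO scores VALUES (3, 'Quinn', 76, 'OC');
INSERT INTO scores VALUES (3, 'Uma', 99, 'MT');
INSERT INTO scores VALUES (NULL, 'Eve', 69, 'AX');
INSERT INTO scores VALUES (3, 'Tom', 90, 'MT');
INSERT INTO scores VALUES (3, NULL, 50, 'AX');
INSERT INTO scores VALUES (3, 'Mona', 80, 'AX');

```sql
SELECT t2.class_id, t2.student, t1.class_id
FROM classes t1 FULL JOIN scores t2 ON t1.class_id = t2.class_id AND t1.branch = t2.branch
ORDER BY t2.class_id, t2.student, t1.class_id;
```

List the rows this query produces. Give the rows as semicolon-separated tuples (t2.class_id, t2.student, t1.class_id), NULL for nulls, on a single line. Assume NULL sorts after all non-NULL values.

(3, Mona, NULL); (3, Quinn, NULL); (3, Tom, NULL); (3, Uma, NULL); (3, NULL, NULL); (NULL, Eve, NULL); (NULL, NULL, 1); (NULL, NULL, 2); (NULL, NULL, 2); (NULL, NULL, 5); (NULL, NULL, 5); (NULL, NULL, 6); (NULL, NULL, 6); (NULL, NULL, 7); (NULL, NULL, NULL)

FULL OUTER JOIN keeps every row from both sides; unmatched rows get NULL for the other side's columns.
Matching on t1.class_id = t2.class_id AND t1.branch = t2.branch. A NULL in a compared column never satisfies the condition.
Matched pairs: 0; unmatched t1 rows kept: 9; unmatched t2 rows kept: 6.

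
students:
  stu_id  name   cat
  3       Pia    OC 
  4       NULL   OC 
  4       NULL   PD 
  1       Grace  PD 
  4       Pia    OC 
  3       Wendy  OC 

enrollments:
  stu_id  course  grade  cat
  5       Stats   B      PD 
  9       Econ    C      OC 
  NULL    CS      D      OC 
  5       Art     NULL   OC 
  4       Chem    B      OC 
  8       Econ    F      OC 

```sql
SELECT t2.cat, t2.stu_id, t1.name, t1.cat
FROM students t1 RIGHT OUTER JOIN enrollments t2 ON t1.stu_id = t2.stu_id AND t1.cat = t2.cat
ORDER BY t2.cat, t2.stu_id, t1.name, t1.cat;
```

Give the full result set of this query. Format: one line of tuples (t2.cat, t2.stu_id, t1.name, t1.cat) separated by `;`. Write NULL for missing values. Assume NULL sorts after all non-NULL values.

(OC, 4, Pia, OC); (OC, 4, NULL, OC); (OC, 5, NULL, NULL); (OC, 8, NULL, NULL); (OC, 9, NULL, NULL); (OC, NULL, NULL, NULL); (PD, 5, NULL, NULL)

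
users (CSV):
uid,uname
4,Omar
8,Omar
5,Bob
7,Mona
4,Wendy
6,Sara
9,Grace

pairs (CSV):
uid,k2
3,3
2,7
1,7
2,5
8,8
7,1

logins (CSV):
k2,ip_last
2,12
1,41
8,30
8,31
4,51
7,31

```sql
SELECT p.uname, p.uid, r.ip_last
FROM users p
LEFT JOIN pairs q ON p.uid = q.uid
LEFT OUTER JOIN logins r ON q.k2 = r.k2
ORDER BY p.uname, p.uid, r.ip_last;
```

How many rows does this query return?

8

Evaluate left to right. First `users p LEFT JOIN pairs q` on uid: 7 row(s).
Then LEFT JOIN `logins r` on k2: each of those 7 rows is kept; rows whose q.k2 has no match in r get NULL for r's columns.
Result: 8 row(s).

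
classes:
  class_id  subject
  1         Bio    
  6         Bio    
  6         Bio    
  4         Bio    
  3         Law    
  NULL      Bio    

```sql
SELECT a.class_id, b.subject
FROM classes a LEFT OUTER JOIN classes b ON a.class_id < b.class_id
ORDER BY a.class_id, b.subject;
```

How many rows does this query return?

12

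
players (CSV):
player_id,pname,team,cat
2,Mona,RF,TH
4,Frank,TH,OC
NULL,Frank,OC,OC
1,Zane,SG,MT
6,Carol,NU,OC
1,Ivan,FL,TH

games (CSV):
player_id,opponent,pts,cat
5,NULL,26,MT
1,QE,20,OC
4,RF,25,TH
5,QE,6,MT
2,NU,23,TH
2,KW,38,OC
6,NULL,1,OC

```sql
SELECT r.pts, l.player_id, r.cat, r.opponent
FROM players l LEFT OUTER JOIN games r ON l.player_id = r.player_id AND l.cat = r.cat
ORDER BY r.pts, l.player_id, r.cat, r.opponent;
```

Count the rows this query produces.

6

LEFT JOIN keeps every row from `players`; unmatched rows get NULL for `games`'s columns.
Matching on l.player_id = r.player_id AND l.cat = r.cat. A NULL in a compared column never satisfies the condition.
Matched pairs: 2; unmatched l rows kept: 4.
Total: 2 matched + 4 padded = 6 rows.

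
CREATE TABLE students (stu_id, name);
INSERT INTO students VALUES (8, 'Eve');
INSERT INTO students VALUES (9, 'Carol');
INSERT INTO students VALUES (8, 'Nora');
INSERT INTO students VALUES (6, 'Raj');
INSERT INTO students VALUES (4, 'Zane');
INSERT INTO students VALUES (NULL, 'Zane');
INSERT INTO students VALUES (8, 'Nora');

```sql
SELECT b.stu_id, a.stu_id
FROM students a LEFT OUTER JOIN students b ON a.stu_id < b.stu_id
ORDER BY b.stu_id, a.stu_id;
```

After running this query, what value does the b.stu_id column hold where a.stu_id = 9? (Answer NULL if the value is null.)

LEFT JOIN keeps every row from `students a`; unmatched rows get NULL for `students b`'s columns.
Matching on a.stu_id < b.stu_id. A NULL in a compared column never satisfies the condition.
Matched pairs: 12; unmatched a rows kept: 2.

NULL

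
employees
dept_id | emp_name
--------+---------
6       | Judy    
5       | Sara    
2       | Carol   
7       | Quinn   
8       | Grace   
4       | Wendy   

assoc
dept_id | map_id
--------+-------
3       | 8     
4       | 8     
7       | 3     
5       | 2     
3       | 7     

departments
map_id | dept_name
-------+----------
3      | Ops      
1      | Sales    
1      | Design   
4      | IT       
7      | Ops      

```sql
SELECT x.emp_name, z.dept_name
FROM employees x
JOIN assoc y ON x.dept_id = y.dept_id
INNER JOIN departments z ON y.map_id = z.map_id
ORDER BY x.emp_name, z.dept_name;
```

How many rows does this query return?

1

Evaluate left to right. First `employees x INNER JOIN assoc y` on dept_id: 3 row(s).
Then INNER JOIN `departments z` on map_id: keep only rows whose y.map_id appears in z.
Result: 1 row(s).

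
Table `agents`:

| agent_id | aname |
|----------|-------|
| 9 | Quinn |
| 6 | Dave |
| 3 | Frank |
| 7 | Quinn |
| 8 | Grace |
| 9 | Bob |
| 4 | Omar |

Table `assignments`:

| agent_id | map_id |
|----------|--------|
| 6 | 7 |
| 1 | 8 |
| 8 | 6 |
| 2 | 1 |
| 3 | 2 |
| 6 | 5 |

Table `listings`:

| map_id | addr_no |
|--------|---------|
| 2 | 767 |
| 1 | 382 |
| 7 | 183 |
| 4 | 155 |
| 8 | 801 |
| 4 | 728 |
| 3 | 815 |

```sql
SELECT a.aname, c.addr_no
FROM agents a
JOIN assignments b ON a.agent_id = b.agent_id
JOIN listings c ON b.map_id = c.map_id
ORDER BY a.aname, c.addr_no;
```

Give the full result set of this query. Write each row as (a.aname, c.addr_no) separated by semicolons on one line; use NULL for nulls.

(Dave, 183); (Frank, 767)

Evaluate left to right. First `agents a INNER JOIN assignments b` on agent_id: 4 row(s).
Then INNER JOIN `listings c` on map_id: keep only rows whose b.map_id appears in c.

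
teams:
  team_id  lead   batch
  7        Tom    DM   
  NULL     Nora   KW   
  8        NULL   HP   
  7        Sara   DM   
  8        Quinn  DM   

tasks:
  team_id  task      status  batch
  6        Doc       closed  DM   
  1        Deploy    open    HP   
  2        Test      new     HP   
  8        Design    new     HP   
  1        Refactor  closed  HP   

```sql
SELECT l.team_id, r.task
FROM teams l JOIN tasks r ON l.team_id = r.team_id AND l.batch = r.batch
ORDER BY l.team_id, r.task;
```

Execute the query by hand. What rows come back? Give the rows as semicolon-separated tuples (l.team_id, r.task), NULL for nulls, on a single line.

INNER JOIN keeps only pairs where the ON condition holds.
Matching on l.team_id = r.team_id AND l.batch = r.batch. A NULL in a compared column never satisfies the condition.
- l (team_id=7, batch=DM) has no partner → excluded.
- l (team_id=NULL, batch=KW) has no partner → excluded.
- l (team_id=8, batch=HP) pairs with 1 row(s) of r.
- l (team_id=7, batch=DM) has no partner → excluded.
- l (team_id=8, batch=DM) has no partner → excluded.
After projecting and ordering:
l.team_id | r.task
8 | Design

(8, Design)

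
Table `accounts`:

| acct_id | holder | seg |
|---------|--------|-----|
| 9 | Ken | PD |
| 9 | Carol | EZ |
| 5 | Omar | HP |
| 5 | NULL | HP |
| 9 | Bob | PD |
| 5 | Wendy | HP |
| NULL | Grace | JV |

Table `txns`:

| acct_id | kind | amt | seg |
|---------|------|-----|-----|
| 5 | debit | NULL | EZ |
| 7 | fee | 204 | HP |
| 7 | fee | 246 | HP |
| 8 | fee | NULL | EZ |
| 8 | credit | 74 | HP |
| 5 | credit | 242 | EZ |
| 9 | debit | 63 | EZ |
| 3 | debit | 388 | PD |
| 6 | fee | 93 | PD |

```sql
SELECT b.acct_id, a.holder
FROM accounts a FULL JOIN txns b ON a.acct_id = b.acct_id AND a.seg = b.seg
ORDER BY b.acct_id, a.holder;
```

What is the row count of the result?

15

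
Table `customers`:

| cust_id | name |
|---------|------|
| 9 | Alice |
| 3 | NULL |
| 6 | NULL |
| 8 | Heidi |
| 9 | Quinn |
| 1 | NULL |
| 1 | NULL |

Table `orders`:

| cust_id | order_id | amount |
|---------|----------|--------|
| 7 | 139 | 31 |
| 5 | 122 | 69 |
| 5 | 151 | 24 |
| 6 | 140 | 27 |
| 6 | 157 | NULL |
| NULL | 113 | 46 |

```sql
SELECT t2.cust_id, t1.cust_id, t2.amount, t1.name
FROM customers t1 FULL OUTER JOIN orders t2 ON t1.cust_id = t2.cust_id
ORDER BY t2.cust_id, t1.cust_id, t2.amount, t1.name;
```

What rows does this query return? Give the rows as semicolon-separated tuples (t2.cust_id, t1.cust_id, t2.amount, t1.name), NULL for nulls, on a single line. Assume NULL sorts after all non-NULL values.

FULL OUTER JOIN keeps every row from both sides; unmatched rows get NULL for the other side's columns.
Matching on t1.cust_id = t2.cust_id. A NULL in a compared column never satisfies the condition.
- t1 row (cust_id=9): no match → kept, t2 columns NULL.
- t1 row (cust_id=3): no match → kept, t2 columns NULL.
- t1 row (cust_id=6): matches 2 t2 row(s) → 2 output row(s).
- t1 row (cust_id=8): no match → kept, t2 columns NULL.
- t1 row (cust_id=9): no match → kept, t2 columns NULL.
- t1 row (cust_id=1): no match → kept, t2 columns NULL.
- t1 row (cust_id=1): no match → kept, t2 columns NULL.
- 4 row(s) from t2 found no t1 partner → padded with NULL.

(5, NULL, 24, NULL); (5, NULL, 69, NULL); (6, 6, 27, NULL); (6, 6, NULL, NULL); (7, NULL, 31, NULL); (NULL, 1, NULL, NULL); (NULL, 1, NULL, NULL); (NULL, 3, NULL, NULL); (NULL, 8, NULL, Heidi); (NULL, 9, NULL, Alice); (NULL, 9, NULL, Quinn); (NULL, NULL, 46, NULL)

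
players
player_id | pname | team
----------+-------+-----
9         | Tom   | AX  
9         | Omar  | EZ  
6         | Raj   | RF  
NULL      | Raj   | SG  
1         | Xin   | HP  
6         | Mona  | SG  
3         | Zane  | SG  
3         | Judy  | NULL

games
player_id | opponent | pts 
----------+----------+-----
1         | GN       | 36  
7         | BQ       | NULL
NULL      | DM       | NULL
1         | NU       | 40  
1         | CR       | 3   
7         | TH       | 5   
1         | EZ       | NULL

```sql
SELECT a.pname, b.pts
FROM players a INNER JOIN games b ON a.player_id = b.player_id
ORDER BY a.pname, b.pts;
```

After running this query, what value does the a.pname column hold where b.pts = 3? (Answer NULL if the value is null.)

Xin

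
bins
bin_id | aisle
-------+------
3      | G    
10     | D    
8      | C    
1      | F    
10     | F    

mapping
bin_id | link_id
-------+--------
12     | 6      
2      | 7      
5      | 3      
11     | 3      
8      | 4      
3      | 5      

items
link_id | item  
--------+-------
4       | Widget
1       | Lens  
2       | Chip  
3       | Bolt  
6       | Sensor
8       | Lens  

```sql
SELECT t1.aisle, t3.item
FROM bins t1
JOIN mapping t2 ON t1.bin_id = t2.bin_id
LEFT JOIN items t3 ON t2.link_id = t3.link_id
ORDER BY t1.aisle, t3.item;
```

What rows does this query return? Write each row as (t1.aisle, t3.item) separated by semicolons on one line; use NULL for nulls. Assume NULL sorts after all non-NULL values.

(C, Widget); (G, NULL)

Step 1 — t1 INNER JOIN t2 on bin_id → 2 row(s).
Then LEFT JOIN `items t3` on link_id: each of those 2 rows is kept; rows whose t2.link_id has no match in t3 get NULL for t3's columns.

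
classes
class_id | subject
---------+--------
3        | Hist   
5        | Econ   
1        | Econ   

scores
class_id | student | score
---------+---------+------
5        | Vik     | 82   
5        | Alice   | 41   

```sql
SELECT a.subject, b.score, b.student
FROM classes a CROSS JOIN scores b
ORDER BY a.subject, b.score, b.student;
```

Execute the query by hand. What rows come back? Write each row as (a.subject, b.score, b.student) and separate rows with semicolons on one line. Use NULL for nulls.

CROSS JOIN pairs every row of `classes` with every row of `scores`: 3 × 2 = 6 rows.
After projecting and ordering:
a.subject | b.score | b.student
Econ | 41 | Alice
Econ | 41 | Alice
Econ | 82 | Vik
Econ | 82 | Vik
Hist | 41 | Alice
Hist | 82 | Vik

(Econ, 41, Alice); (Econ, 41, Alice); (Econ, 82, Vik); (Econ, 82, Vik); (Hist, 41, Alice); (Hist, 82, Vik)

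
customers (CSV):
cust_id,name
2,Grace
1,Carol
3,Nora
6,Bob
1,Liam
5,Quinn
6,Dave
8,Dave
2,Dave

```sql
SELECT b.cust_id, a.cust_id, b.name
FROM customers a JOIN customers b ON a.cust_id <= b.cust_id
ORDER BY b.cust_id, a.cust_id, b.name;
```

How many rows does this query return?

48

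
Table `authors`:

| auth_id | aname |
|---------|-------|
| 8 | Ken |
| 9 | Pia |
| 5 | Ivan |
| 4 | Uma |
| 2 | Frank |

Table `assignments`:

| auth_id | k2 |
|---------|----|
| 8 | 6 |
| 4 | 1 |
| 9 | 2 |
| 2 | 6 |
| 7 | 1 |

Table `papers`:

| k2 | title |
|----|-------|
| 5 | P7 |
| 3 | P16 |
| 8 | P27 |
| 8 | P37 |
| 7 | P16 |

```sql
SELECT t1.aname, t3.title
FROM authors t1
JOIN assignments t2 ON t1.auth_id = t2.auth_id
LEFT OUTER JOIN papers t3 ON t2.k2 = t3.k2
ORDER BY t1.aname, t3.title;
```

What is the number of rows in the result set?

Evaluate left to right. First `authors t1 INNER JOIN assignments t2` on auth_id: 4 row(s).
Then LEFT JOIN `papers t3` on k2: each of those 4 rows is kept; rows whose t2.k2 has no match in t3 get NULL for t3's columns.
Result: 4 row(s).

4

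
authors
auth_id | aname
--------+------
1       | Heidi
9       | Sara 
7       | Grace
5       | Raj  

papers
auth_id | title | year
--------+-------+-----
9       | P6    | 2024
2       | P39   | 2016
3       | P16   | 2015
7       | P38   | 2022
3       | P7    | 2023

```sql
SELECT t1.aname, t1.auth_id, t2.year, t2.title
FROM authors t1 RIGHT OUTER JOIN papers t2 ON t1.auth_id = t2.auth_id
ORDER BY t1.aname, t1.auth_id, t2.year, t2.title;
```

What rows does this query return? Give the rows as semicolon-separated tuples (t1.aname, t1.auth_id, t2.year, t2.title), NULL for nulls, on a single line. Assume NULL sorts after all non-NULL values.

RIGHT JOIN keeps every row from `papers`; unmatched rows get NULL for `authors`'s columns.
Matching on t1.auth_id = t2.auth_id.
- t1 (auth_id=1) has no partner in t2.
- t1 (auth_id=9) pairs with 1 row(s) of t2.
- t1 (auth_id=7) pairs with 1 row(s) of t2.
- t1 (auth_id=5) has no partner in t2.
- 3 row(s) from t2 found no t1 partner → padded with NULL.
After projecting and ordering:
t1.aname | t1.auth_id | t2.year | t2.title
Grace | 7 | 2022 | P38
Sara | 9 | 2024 | P6
NULL | NULL | 2015 | P16
NULL | NULL | 2016 | P39
NULL | NULL | 2023 | P7

(Grace, 7, 2022, P38); (Sara, 9, 2024, P6); (NULL, NULL, 2015, P16); (NULL, NULL, 2016, P39); (NULL, NULL, 2023, P7)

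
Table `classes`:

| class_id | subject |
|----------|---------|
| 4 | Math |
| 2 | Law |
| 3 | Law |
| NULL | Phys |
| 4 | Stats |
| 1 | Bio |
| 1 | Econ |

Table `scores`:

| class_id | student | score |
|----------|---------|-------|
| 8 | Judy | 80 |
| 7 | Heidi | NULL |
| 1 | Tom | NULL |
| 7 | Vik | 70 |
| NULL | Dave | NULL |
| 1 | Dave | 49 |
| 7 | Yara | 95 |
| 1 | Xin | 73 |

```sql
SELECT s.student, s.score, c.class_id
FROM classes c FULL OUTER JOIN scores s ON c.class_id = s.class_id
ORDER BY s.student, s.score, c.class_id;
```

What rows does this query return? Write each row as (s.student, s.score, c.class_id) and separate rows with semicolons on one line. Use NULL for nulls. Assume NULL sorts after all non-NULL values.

FULL OUTER JOIN keeps every row from both sides; unmatched rows get NULL for the other side's columns.
Matching on c.class_id = s.class_id. A NULL in a compared column never satisfies the condition.
- c[0] class_id=4 → no match; kept with NULLs on the s side.
- c[1] class_id=2 → no match; kept with NULLs on the s side.
- c[2] class_id=3 → no match; kept with NULLs on the s side.
- c[3] class_id=NULL → no match; kept with NULLs on the s side.
- c[4] class_id=4 → no match; kept with NULLs on the s side.
- c[5] class_id=1 → 3 match(es) in s → 3 row(s).
- c[6] class_id=1 → 3 match(es) in s → 3 row(s).
- 5 s row(s) had no c match → kept, c columns NULL.

(Dave, 49, 1); (Dave, 49, 1); (Dave, NULL, NULL); (Heidi, NULL, NULL); (Judy, 80, NULL); (Tom, NULL, 1); (Tom, NULL, 1); (Vik, 70, NULL); (Xin, 73, 1); (Xin, 73, 1); (Yara, 95, NULL); (NULL, NULL, 2); (NULL, NULL, 3); (NULL, NULL, 4); (NULL, NULL, 4); (NULL, NULL, NULL)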